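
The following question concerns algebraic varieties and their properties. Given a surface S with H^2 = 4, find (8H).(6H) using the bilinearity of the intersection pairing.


Using bilinearity of the intersection pairing on a surface S:
(aH).(bH) = ab * (H.H)
We have H^2 = 4.
D.E = (8H).(6H) = 8*6*4
= 48*4
= 192

192


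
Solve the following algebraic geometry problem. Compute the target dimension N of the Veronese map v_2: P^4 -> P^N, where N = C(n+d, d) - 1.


The Veronese embedding v_d: P^n -> P^N maps each point to all
degree-d monomials in n+1 homogeneous coordinates.
N = C(n+d, d) - 1
N = C(4+2, 2) - 1
N = C(6, 2) - 1
C(6, 2) = 15
N = 15 - 1 = 14

14


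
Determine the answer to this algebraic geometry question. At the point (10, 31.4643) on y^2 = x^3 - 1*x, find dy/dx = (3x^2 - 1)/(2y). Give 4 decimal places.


Using implicit differentiation of y^2 = x^3 - 1*x:
2y * dy/dx = 3x^2 - 1
dy/dx = (3x^2 - 1)/(2y)
Numerator: 3*10^2 - 1 = 299
Denominator: 2*31.4643 = 62.9286
dy/dx = 299/62.9286 = 4.7514

4.7514


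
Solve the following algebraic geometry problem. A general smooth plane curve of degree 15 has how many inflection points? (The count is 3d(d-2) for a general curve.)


For a general smooth plane curve C of degree d, the inflection points are
the intersection of C with its Hessian curve, which has degree 3(d-2).
By Bezout, the total intersection number is d * 3(d-2) = 15 * 39 = 585.
For a general curve every flex is ordinary, so each contributes
multiplicity 1 to C·Hess(C), and the number of distinct inflection
points is 3d(d-2).
Inflection points = 3*15*(15-2) = 3*15*13 = 585

585


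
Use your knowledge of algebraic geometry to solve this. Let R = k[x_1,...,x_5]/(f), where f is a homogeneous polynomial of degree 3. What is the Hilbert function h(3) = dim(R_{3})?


For R = k[x_1,...,x_n]/(f) with f homogeneous of degree e:
The Hilbert series is (1 - t^e)/(1 - t)^n.
So h(d) = C(d+n-1, n-1) - C(d-e+n-1, n-1) for d >= e.
With n=5, e=3, d=3:
C(3+5-1, 5-1) = C(7, 4) = 35
C(3-3+5-1, 5-1) = C(4, 4) = 1
h(3) = 35 - 1 = 34

34


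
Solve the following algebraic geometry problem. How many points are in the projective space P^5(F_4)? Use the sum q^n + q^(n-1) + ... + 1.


P^5(F_4) has (q^(n+1) - 1)/(q - 1) points.
= 4^5 + 4^4 + 4^3 + 4^2 + 4^1 + 4^0
= 1024 + 256 + 64 + 16 + 4 + 1
= 1365

1365


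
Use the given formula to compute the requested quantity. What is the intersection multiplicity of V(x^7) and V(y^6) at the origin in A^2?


The intersection multiplicity of V(x^a) and V(y^b) at the origin is:
I(O; V(x^7), V(y^6)) = dim_k(k[x,y]/(x^7, y^6))
A basis for k[x,y]/(x^7, y^6) is the set of monomials x^i * y^j
where 0 <= i < 7 and 0 <= j < 6.
The number of such monomials is 7 * 6 = 42

42


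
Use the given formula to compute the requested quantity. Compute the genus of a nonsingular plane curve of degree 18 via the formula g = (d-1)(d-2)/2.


Using the genus formula for smooth plane curves:
g = (d-1)(d-2)/2
g = (18-1)(18-2)/2
g = 17*16/2
g = 272/2 = 136

136


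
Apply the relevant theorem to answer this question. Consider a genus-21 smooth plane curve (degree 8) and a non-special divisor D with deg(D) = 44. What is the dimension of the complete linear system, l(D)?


First, compute the genus of a smooth plane curve of degree 8:
g = (d-1)(d-2)/2 = (8-1)(8-2)/2 = 21
For a non-special divisor D (i.e., h^1(D) = 0), Riemann-Roch gives:
l(D) = deg(D) - g + 1
Since deg(D) = 44 >= 2g - 1 = 41, D is non-special.
l(D) = 44 - 21 + 1 = 24

24


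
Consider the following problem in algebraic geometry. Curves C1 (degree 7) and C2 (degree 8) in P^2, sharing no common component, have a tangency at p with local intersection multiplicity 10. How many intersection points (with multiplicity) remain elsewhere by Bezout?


By Bezout's theorem, the total intersection number is d1 * d2.
Total = 7 * 8 = 56
Intersection multiplicity at p = 10
Remaining intersections = 56 - 10 = 46

46


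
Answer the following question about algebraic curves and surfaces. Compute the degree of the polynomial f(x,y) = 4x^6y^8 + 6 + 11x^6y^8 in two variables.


Examine each term for its total degree (sum of exponents).
  Term '4x^6y^8' has total degree 6+8 = 14.
  Term '6' has total degree 0+0 = 0.
  Term '11x^6y^8' has total degree 6+8 = 14.
The maximum total degree among all terms is 14.

14


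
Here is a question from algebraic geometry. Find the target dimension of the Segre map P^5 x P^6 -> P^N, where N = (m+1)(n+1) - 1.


The Segre embedding maps P^m x P^n into P^N via
all products of coordinates from each factor.
N = (m+1)(n+1) - 1
N = (5+1)(6+1) - 1
N = 6*7 - 1
N = 42 - 1 = 41

41


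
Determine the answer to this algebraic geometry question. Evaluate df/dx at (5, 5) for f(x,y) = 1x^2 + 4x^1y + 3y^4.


df/dx = 2*1*x^1 + 1*4*x^0*y
At (5,5): 2*1*5^1 + 1*4*5^0*5
= 10 + 20
= 30

30


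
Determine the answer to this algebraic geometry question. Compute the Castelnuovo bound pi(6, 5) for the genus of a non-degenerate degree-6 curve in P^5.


Castelnuovo's bound: write d - 1 = m(r-1) + epsilon with 0 <= epsilon < r-1.
d - 1 = 6 - 1 = 5
r - 1 = 5 - 1 = 4
5 = 1*4 + 1, so m = 1, epsilon = 1
pi(d, r) = m(m-1)(r-1)/2 + m*epsilon
= 1*0*4/2 + 1*1
= 0/2 + 1
= 0 + 1 = 1

1


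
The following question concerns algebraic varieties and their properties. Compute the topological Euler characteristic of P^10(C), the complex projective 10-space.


The complex projective space P^10 has one cell in each even real dimension 0, 2, ..., 20.
The cohomology groups are H^{2k}(P^10) = Z for k = 0,...,10, and 0 otherwise.
Euler characteristic = sum of Betti numbers = 1 per even-dimensional cohomology group.
chi(P^10) = 10 + 1 = 11

11


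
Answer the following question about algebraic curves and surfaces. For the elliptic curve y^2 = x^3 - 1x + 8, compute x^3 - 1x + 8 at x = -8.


Compute x^3 - 1x + 8 at x = -8:
x^3 = (-8)^3 = -512
(-1)*x = (-1)*(-8) = 8
Sum: -512 + 8 + 8 = -496

-496


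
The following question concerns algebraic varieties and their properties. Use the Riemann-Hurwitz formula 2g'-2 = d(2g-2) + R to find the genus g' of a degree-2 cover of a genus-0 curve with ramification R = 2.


Riemann-Hurwitz formula: 2g' - 2 = d(2g - 2) + R
Given: d = 2, g = 0, R = 2
2g' - 2 = 2*(2*0 - 2) + 2
2g' - 2 = 2*(-2) + 2
2g' - 2 = -4 + 2 = -2
2g' = 0
g' = 0

0


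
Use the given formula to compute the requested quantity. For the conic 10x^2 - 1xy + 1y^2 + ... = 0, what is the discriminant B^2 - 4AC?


The discriminant of a conic Ax^2 + Bxy + Cy^2 + ... = 0 is B^2 - 4AC.
B^2 = (-1)^2 = 1
4AC = 4*10*1 = 40
Discriminant = 1 - 40 = -39

-39


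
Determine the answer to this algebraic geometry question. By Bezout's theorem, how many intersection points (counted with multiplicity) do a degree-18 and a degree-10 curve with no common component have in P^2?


Bezout's theorem states the intersection count equals the product of degrees.
Intersection count = 18 * 10 = 180

180


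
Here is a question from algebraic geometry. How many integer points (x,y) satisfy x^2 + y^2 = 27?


Systematically check integer values of x where x^2 <= 27.
For each valid x, check if 27 - x^2 is a perfect square.
Total integer solutions found: 0

0


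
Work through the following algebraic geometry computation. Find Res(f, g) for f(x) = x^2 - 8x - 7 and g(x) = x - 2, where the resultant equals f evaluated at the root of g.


For Res(f, x - c), we evaluate f at x = c.
f(2) = 2^2 - 8*2 - 7
= 4 - 16 - 7
= -12 - 7 = -19
Res(f, g) = -19

-19


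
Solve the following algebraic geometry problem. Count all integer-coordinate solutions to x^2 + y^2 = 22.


Systematically check integer values of x where x^2 <= 22.
For each valid x, check if 22 - x^2 is a perfect square.
Total integer solutions found: 0

0


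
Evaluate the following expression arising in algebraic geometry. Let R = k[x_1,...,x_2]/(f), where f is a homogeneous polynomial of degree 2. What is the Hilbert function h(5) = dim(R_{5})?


For R = k[x_1,...,x_n]/(f) with f homogeneous of degree e:
The Hilbert series is (1 - t^e)/(1 - t)^n.
So h(d) = C(d+n-1, n-1) - C(d-e+n-1, n-1) for d >= e.
With n=2, e=2, d=5:
C(5+2-1, 2-1) = C(6, 1) = 6
C(5-2+2-1, 2-1) = C(4, 1) = 4
h(5) = 6 - 4 = 2

2


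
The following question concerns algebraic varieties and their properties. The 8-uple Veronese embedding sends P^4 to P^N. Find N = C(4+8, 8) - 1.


The Veronese embedding v_d: P^n -> P^N maps each point to all
degree-d monomials in n+1 homogeneous coordinates.
N = C(n+d, d) - 1
N = C(4+8, 8) - 1
N = C(12, 8) - 1
C(12, 8) = 495
N = 495 - 1 = 494

494


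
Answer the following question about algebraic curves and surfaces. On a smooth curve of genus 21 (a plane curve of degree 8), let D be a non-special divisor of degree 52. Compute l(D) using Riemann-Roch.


First, compute the genus of a smooth plane curve of degree 8:
g = (d-1)(d-2)/2 = (8-1)(8-2)/2 = 21
For a non-special divisor D (i.e., h^1(D) = 0), Riemann-Roch gives:
l(D) = deg(D) - g + 1
Since deg(D) = 52 >= 2g - 1 = 41, D is non-special.
l(D) = 52 - 21 + 1 = 32

32


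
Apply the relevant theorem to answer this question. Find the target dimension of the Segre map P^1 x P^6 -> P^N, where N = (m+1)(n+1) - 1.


The Segre embedding maps P^m x P^n into P^N via
all products of coordinates from each factor.
N = (m+1)(n+1) - 1
N = (1+1)(6+1) - 1
N = 2*7 - 1
N = 14 - 1 = 13

13


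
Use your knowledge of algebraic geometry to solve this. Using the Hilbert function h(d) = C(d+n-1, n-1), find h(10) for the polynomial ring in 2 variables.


The Hilbert function for the polynomial ring in 2 variables is:
h(d) = C(d+n-1, n-1)
h(10) = C(10+2-1, 2-1) = C(11, 1)
= 11! / (1! * 10!)
= 11

11


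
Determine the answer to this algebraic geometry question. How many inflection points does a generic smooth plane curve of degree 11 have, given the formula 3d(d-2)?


For a general smooth plane curve C of degree d, the inflection points are
the intersection of C with its Hessian curve, which has degree 3(d-2).
By Bezout, the total intersection number is d * 3(d-2) = 11 * 27 = 297.
For a general curve every flex is ordinary, so each contributes
multiplicity 1 to C·Hess(C), and the number of distinct inflection
points is 3d(d-2).
Inflection points = 3*11*(11-2) = 3*11*9 = 297

297


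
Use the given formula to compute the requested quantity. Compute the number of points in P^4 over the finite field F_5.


P^4(F_5) has (q^(n+1) - 1)/(q - 1) points.
= 5^4 + 5^3 + 5^2 + 5^1 + 5^0
= 625 + 125 + 25 + 5 + 1
= 781

781


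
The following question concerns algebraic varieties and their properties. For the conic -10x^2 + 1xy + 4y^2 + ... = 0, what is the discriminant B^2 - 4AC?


The discriminant of a conic Ax^2 + Bxy + Cy^2 + ... = 0 is B^2 - 4AC.
B^2 = 1^2 = 1
4AC = 4*(-10)*4 = -160
Discriminant = 1 + 160 = 161

161


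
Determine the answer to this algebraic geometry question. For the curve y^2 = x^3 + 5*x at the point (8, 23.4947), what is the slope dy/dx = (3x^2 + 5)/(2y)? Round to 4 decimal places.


Using implicit differentiation of y^2 = x^3 + 5*x:
2y * dy/dx = 3x^2 + 5
dy/dx = (3x^2 + 5)/(2y)
Numerator: 3*8^2 + 5 = 197
Denominator: 2*23.4947 = 46.9894
dy/dx = 197/46.9894 = 4.1924

4.1924


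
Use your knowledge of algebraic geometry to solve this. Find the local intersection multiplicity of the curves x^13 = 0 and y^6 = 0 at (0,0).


The intersection multiplicity of V(x^a) and V(y^b) at the origin is:
I(O; V(x^13), V(y^6)) = dim_k(k[x,y]/(x^13, y^6))
A basis for k[x,y]/(x^13, y^6) is the set of monomials x^i * y^j
where 0 <= i < 13 and 0 <= j < 6.
The number of such monomials is 13 * 6 = 78

78


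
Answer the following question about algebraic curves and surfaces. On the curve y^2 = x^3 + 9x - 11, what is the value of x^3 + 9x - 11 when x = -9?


Compute x^3 + 9x - 11 at x = -9:
x^3 = (-9)^3 = -729
9*x = 9*(-9) = -81
Sum: -729 - 81 - 11 = -821

-821


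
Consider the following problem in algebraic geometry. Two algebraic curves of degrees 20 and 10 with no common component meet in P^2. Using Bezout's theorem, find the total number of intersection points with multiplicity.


Bezout's theorem states the intersection count equals the product of degrees.
Intersection count = 20 * 10 = 200

200


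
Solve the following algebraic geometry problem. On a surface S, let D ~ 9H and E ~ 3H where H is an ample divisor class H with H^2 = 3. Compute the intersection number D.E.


Using bilinearity of the intersection pairing on a surface S:
(aH).(bH) = ab * (H.H)
We have H^2 = 3.
D.E = (9H).(3H) = 9*3*3
= 27*3
= 81

81


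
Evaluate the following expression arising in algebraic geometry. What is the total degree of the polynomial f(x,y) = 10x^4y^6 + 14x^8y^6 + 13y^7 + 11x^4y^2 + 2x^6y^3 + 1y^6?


Examine each term for its total degree (sum of exponents).
  Term '10x^4y^6' has total degree 4+6 = 10.
  Term '14x^8y^6' has total degree 8+6 = 14.
  Term '13y^7' has total degree 0+7 = 7.
  Term '11x^4y^2' has total degree 4+2 = 6.
  Term '2x^6y^3' has total degree 6+3 = 9.
  Term '1y^6' has total degree 0+6 = 6.
The maximum total degree among all terms is 14.

14


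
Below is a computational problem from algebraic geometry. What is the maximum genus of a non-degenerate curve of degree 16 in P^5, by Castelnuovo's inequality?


Castelnuovo's bound: write d - 1 = m(r-1) + epsilon with 0 <= epsilon < r-1.
d - 1 = 16 - 1 = 15
r - 1 = 5 - 1 = 4
15 = 3*4 + 3, so m = 3, epsilon = 3
pi(d, r) = m(m-1)(r-1)/2 + m*epsilon
= 3*2*4/2 + 3*3
= 24/2 + 9
= 12 + 9 = 21

21


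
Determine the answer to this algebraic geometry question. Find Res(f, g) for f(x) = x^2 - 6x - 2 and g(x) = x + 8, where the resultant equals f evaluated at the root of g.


For Res(f, x - c), we evaluate f at x = c.
f(-8) = (-8)^2 - 6*(-8) - 2
= 64 + 48 - 2
= 112 - 2 = 110
Res(f, g) = 110

110


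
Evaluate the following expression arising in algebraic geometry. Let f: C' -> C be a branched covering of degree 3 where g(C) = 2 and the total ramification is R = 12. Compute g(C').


Riemann-Hurwitz formula: 2g' - 2 = d(2g - 2) + R
Given: d = 3, g = 2, R = 12
2g' - 2 = 3*(2*2 - 2) + 12
2g' - 2 = 3*2 + 12
2g' - 2 = 6 + 12 = 18
2g' = 20
g' = 10

10


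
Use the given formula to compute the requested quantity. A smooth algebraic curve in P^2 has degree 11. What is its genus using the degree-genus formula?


Using the genus formula for smooth plane curves:
g = (d-1)(d-2)/2
g = (11-1)(11-2)/2
g = 10*9/2
g = 90/2 = 45

45


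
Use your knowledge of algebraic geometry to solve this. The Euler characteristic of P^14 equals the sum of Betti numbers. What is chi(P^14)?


The complex projective space P^14 has one cell in each even real dimension 0, 2, ..., 28.
The cohomology groups are H^{2k}(P^14) = Z for k = 0,...,14, and 0 otherwise.
Euler characteristic = sum of Betti numbers = 1 per even-dimensional cohomology group.
chi(P^14) = 14 + 1 = 15

15


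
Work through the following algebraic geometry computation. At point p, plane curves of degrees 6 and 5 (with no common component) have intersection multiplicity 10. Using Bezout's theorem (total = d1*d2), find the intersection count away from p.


By Bezout's theorem, the total intersection number is d1 * d2.
Total = 6 * 5 = 30
Intersection multiplicity at p = 10
Remaining intersections = 30 - 10 = 20

20


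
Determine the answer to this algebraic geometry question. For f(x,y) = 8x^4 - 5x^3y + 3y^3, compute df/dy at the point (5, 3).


df/dy = (-5)*x^3 + 3*3*y^2
At (5,3): (-5)*5^3 + 3*3*3^2
= -625 + 81
= -544

-544


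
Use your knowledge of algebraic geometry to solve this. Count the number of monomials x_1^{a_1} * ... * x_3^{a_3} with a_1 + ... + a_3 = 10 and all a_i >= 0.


The number of degree-10 monomials in 3 variables is C(d+n-1, n-1).
= C(10+3-1, 3-1) = C(12, 2)
= 66

66


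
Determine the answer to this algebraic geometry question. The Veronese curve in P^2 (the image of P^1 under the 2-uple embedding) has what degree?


The rational normal curve in P^2 is the image of P^1 under the 2-uple Veronese.
A general hyperplane in P^2 pulls back to a degree-2 form on P^1, which has 2 zeros,
so the curve meets a general hyperplane in 2 points. Degree = 2.

2


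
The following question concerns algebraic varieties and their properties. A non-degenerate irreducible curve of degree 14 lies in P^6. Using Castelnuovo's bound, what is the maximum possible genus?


Castelnuovo's bound: write d - 1 = m(r-1) + epsilon with 0 <= epsilon < r-1.
d - 1 = 14 - 1 = 13
r - 1 = 6 - 1 = 5
13 = 2*5 + 3, so m = 2, epsilon = 3
pi(d, r) = m(m-1)(r-1)/2 + m*epsilon
= 2*1*5/2 + 2*3
= 10/2 + 6
= 5 + 6 = 11

11


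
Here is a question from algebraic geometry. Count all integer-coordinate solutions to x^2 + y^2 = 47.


Systematically check integer values of x where x^2 <= 47.
For each valid x, check if 47 - x^2 is a perfect square.
Total integer solutions found: 0

0


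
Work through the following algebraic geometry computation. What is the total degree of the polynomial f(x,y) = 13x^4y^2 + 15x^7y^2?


Examine each term for its total degree (sum of exponents).
  Term '13x^4y^2' has total degree 4+2 = 6.
  Term '15x^7y^2' has total degree 7+2 = 9.
The maximum total degree among all terms is 9.

9


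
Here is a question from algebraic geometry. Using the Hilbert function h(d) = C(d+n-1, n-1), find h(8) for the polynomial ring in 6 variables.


The Hilbert function for the polynomial ring in 6 variables is:
h(d) = C(d+n-1, n-1)
h(8) = C(8+6-1, 6-1) = C(13, 5)
= 13! / (5! * 8!)
= 1287

1287


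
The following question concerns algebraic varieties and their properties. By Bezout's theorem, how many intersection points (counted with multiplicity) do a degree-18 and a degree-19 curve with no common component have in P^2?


Bezout's theorem states the intersection count equals the product of degrees.
Intersection count = 18 * 19 = 342

342


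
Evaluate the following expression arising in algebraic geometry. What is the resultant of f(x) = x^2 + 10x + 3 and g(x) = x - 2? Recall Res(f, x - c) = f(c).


For Res(f, x - c), we evaluate f at x = c.
f(2) = 2^2 + 10*2 + 3
= 4 + 20 + 3
= 24 + 3 = 27
Res(f, g) = 27

27


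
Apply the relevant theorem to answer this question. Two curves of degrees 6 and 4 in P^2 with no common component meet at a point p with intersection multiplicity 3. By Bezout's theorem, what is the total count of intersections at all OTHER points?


By Bezout's theorem, the total intersection number is d1 * d2.
Total = 6 * 4 = 24
Intersection multiplicity at p = 3
Remaining intersections = 24 - 3 = 21

21


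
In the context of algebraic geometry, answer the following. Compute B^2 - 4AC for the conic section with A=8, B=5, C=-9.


The discriminant of a conic Ax^2 + Bxy + Cy^2 + ... = 0 is B^2 - 4AC.
B^2 = 5^2 = 25
4AC = 4*8*(-9) = -288
Discriminant = 25 + 288 = 313

313


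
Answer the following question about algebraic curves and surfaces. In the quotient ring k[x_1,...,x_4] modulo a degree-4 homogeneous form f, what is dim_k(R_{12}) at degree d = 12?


For R = k[x_1,...,x_n]/(f) with f homogeneous of degree e:
The Hilbert series is (1 - t^e)/(1 - t)^n.
So h(d) = C(d+n-1, n-1) - C(d-e+n-1, n-1) for d >= e.
With n=4, e=4, d=12:
C(12+4-1, 4-1) = C(15, 3) = 455
C(12-4+4-1, 4-1) = C(11, 3) = 165
h(12) = 455 - 165 = 290

290


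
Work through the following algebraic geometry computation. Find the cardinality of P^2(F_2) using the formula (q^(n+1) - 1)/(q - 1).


P^2(F_2) has (q^(n+1) - 1)/(q - 1) points.
= 2^2 + 2^1 + 2^0
= 4 + 2 + 1
= 7

7


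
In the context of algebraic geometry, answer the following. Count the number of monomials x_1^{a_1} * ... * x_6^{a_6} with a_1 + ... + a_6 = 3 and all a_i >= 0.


The number of degree-3 monomials in 6 variables is C(d+n-1, n-1).
= C(3+6-1, 6-1) = C(8, 5)
= 56

56


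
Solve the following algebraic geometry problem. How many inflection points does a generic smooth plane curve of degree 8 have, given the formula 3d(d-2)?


For a general smooth plane curve C of degree d, the inflection points are
the intersection of C with its Hessian curve, which has degree 3(d-2).
By Bezout, the total intersection number is d * 3(d-2) = 8 * 18 = 144.
For a general curve every flex is ordinary, so each contributes
multiplicity 1 to C·Hess(C), and the number of distinct inflection
points is 3d(d-2).
Inflection points = 3*8*(8-2) = 3*8*6 = 144

144


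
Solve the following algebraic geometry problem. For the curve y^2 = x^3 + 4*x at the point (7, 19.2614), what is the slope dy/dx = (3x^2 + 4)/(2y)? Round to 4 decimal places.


Using implicit differentiation of y^2 = x^3 + 4*x:
2y * dy/dx = 3x^2 + 4
dy/dx = (3x^2 + 4)/(2y)
Numerator: 3*7^2 + 4 = 151
Denominator: 2*19.2614 = 38.5228
dy/dx = 151/38.5228 = 3.9198

3.9198


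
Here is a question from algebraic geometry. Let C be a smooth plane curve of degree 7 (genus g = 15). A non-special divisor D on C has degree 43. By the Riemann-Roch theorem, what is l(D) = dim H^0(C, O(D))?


First, compute the genus of a smooth plane curve of degree 7:
g = (d-1)(d-2)/2 = (7-1)(7-2)/2 = 15
For a non-special divisor D (i.e., h^1(D) = 0), Riemann-Roch gives:
l(D) = deg(D) - g + 1
Since deg(D) = 43 >= 2g - 1 = 29, D is non-special.
l(D) = 43 - 15 + 1 = 29

29


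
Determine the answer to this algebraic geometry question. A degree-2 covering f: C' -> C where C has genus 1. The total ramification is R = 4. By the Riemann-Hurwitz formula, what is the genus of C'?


Riemann-Hurwitz formula: 2g' - 2 = d(2g - 2) + R
Given: d = 2, g = 1, R = 4
2g' - 2 = 2*(2*1 - 2) + 4
2g' - 2 = 2*0 + 4
2g' - 2 = 0 + 4 = 4
2g' = 6
g' = 3

3


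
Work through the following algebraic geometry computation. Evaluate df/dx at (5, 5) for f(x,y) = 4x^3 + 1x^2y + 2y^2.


df/dx = 3*4*x^2 + 2*1*x^1*y
At (5,5): 3*4*5^2 + 2*1*5^1*5
= 300 + 50
= 350

350


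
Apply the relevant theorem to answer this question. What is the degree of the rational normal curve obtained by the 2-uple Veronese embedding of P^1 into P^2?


The rational normal curve in P^2 is the image of P^1 under the 2-uple Veronese.
A general hyperplane in P^2 pulls back to a degree-2 form on P^1, which has 2 zeros,
so the curve meets a general hyperplane in 2 points. Degree = 2.

2


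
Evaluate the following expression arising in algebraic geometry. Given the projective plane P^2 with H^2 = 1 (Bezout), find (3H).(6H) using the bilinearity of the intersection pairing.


Using bilinearity of the intersection pairing on the projective plane P^2:
(aH).(bH) = ab * (H.H)
We have H^2 = 1 (Bezout).
D.E = (3H).(6H) = 3*6*1
= 18*1
= 18

18


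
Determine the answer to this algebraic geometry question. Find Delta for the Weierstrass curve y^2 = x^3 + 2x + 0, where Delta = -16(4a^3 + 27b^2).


Compute each component:
4a^3 = 4*2^3 = 4*8 = 32
27b^2 = 27*0^2 = 27*0 = 0
4a^3 + 27b^2 = 32 + 0 = 32
Delta = -16*32 = -512

-512


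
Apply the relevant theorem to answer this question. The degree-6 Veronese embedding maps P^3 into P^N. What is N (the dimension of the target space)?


The Veronese embedding v_d: P^n -> P^N maps each point to all
degree-d monomials in n+1 homogeneous coordinates.
N = C(n+d, d) - 1
N = C(3+6, 6) - 1
N = C(9, 6) - 1
C(9, 6) = 84
N = 84 - 1 = 83

83


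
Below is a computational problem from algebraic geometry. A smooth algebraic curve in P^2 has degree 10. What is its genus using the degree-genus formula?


Using the genus formula for smooth plane curves:
g = (d-1)(d-2)/2
g = (10-1)(10-2)/2
g = 9*8/2
g = 72/2 = 36

36


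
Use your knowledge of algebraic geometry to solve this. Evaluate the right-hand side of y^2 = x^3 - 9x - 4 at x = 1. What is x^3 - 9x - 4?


Compute x^3 - 9x - 4 at x = 1:
x^3 = 1^3 = 1
(-9)*x = (-9)*1 = -9
Sum: 1 - 9 - 4 = -12

-12


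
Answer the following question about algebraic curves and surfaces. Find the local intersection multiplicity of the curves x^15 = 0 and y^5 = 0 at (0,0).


The intersection multiplicity of V(x^a) and V(y^b) at the origin is:
I(O; V(x^15), V(y^5)) = dim_k(k[x,y]/(x^15, y^5))
A basis for k[x,y]/(x^15, y^5) is the set of monomials x^i * y^j
where 0 <= i < 15 and 0 <= j < 5.
The number of such monomials is 15 * 5 = 75

75


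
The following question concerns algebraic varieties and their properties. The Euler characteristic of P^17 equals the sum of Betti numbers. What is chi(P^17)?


The complex projective space P^17 has one cell in each even real dimension 0, 2, ..., 34.
The cohomology groups are H^{2k}(P^17) = Z for k = 0,...,17, and 0 otherwise.
Euler characteristic = sum of Betti numbers = 1 per even-dimensional cohomology group.
chi(P^17) = 17 + 1 = 18

18


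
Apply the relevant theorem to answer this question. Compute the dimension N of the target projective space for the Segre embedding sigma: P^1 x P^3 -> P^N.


The Segre embedding maps P^m x P^n into P^N via
all products of coordinates from each factor.
N = (m+1)(n+1) - 1
N = (1+1)(3+1) - 1
N = 2*4 - 1
N = 8 - 1 = 7

7


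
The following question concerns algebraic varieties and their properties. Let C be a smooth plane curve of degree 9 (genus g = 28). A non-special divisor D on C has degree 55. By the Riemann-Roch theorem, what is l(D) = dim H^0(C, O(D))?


First, compute the genus of a smooth plane curve of degree 9:
g = (d-1)(d-2)/2 = (9-1)(9-2)/2 = 28
For a non-special divisor D (i.e., h^1(D) = 0), Riemann-Roch gives:
l(D) = deg(D) - g + 1
Since deg(D) = 55 >= 2g - 1 = 55, D is non-special.
l(D) = 55 - 28 + 1 = 28

28


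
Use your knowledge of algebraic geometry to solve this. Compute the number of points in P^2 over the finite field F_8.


P^2(F_8) has (q^(n+1) - 1)/(q - 1) points.
= 8^2 + 8^1 + 8^0
= 64 + 8 + 1
= 73

73


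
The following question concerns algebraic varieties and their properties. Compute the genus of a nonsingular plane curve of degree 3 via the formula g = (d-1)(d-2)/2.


Using the genus formula for smooth plane curves:
g = (d-1)(d-2)/2
g = (3-1)(3-2)/2
g = 2*1/2
g = 2/2 = 1

1


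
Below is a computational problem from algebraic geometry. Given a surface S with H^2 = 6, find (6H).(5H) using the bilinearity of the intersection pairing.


Using bilinearity of the intersection pairing on a surface S:
(aH).(bH) = ab * (H.H)
We have H^2 = 6.
D.E = (6H).(5H) = 6*5*6
= 30*6
= 180

180


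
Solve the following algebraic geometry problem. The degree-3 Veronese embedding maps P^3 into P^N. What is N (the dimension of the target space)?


The Veronese embedding v_d: P^n -> P^N maps each point to all
degree-d monomials in n+1 homogeneous coordinates.
N = C(n+d, d) - 1
N = C(3+3, 3) - 1
N = C(6, 3) - 1
C(6, 3) = 20
N = 20 - 1 = 19

19


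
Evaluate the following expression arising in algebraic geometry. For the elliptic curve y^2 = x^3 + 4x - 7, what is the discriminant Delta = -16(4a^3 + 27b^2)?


Compute each component:
4a^3 = 4*4^3 = 4*64 = 256
27b^2 = 27*(-7)^2 = 27*49 = 1323
4a^3 + 27b^2 = 256 + 1323 = 1579
Delta = -16*1579 = -25264

-25264


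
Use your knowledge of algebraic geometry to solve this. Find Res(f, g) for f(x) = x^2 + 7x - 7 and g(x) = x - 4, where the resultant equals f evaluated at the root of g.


For Res(f, x - c), we evaluate f at x = c.
f(4) = 4^2 + 7*4 - 7
= 16 + 28 - 7
= 44 - 7 = 37
Res(f, g) = 37

37


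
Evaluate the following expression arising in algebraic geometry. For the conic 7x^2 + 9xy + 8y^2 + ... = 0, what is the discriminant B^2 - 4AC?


The discriminant of a conic Ax^2 + Bxy + Cy^2 + ... = 0 is B^2 - 4AC.
B^2 = 9^2 = 81
4AC = 4*7*8 = 224
Discriminant = 81 - 224 = -143

-143


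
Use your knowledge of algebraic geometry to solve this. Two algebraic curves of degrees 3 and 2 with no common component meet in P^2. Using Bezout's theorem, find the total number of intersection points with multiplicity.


Bezout's theorem states the intersection count equals the product of degrees.
Intersection count = 3 * 2 = 6

6


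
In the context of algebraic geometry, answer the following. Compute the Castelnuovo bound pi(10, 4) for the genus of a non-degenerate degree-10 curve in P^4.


Castelnuovo's bound: write d - 1 = m(r-1) + epsilon with 0 <= epsilon < r-1.
d - 1 = 10 - 1 = 9
r - 1 = 4 - 1 = 3
9 = 3*3 + 0, so m = 3, epsilon = 0
pi(d, r) = m(m-1)(r-1)/2 + m*epsilon
= 3*2*3/2 + 3*0
= 18/2 + 0
= 9 + 0 = 9

9


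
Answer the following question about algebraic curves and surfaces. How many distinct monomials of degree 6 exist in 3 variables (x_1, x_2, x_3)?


The number of degree-6 monomials in 3 variables is C(d+n-1, n-1).
= C(6+3-1, 3-1) = C(8, 2)
= 28

28


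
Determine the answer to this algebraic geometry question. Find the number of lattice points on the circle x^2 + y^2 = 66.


Systematically check integer values of x where x^2 <= 66.
For each valid x, check if 66 - x^2 is a perfect square.
Total integer solutions found: 0

0


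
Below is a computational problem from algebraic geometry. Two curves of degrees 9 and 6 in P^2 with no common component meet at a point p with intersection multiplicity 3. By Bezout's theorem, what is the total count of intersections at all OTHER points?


By Bezout's theorem, the total intersection number is d1 * d2.
Total = 9 * 6 = 54
Intersection multiplicity at p = 3
Remaining intersections = 54 - 3 = 51

51


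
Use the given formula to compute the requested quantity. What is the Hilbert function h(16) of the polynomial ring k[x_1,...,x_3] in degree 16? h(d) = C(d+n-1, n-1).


The Hilbert function for the polynomial ring in 3 variables is:
h(d) = C(d+n-1, n-1)
h(16) = C(16+3-1, 3-1) = C(18, 2)
= 18! / (2! * 16!)
= 153

153


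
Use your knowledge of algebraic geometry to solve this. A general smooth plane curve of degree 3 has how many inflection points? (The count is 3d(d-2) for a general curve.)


For a general smooth plane curve C of degree d, the inflection points are
the intersection of C with its Hessian curve, which has degree 3(d-2).
By Bezout, the total intersection number is d * 3(d-2) = 3 * 3 = 9.
For a general curve every flex is ordinary, so each contributes
multiplicity 1 to C·Hess(C), and the number of distinct inflection
points is 3d(d-2).
Inflection points = 3*3*(3-2) = 3*3*1 = 9

9


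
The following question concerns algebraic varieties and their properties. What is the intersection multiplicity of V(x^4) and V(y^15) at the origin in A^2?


The intersection multiplicity of V(x^a) and V(y^b) at the origin is:
I(O; V(x^4), V(y^15)) = dim_k(k[x,y]/(x^4, y^15))
A basis for k[x,y]/(x^4, y^15) is the set of monomials x^i * y^j
where 0 <= i < 4 and 0 <= j < 15.
The number of such monomials is 4 * 15 = 60

60


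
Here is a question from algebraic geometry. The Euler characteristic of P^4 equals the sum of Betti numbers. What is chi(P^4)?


The complex projective space P^4 has one cell in each even real dimension 0, 2, ..., 8.
The cohomology groups are H^{2k}(P^4) = Z for k = 0,...,4, and 0 otherwise.
Euler characteristic = sum of Betti numbers = 1 per even-dimensional cohomology group.
chi(P^4) = 4 + 1 = 5

5


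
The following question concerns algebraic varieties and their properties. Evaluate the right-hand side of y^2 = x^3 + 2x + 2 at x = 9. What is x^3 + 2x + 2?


Compute x^3 + 2x + 2 at x = 9:
x^3 = 9^3 = 729
2*x = 2*9 = 18
Sum: 729 + 18 + 2 = 749

749


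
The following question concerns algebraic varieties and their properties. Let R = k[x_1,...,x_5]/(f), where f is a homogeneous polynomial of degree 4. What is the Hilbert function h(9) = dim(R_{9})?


For R = k[x_1,...,x_n]/(f) with f homogeneous of degree e:
The Hilbert series is (1 - t^e)/(1 - t)^n.
So h(d) = C(d+n-1, n-1) - C(d-e+n-1, n-1) for d >= e.
With n=5, e=4, d=9:
C(9+5-1, 5-1) = C(13, 4) = 715
C(9-4+5-1, 5-1) = C(9, 4) = 126
h(9) = 715 - 126 = 589

589


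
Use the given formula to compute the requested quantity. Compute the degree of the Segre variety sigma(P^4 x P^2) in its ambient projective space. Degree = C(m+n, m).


The degree of the Segre variety P^4 x P^2 is C(m+n, m).
= C(6, 4)
= 15

15


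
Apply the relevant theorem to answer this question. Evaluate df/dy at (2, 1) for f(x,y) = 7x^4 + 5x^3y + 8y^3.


df/dy = 5*x^3 + 3*8*y^2
At (2,1): 5*2^3 + 3*8*1^2
= 40 + 24
= 64

64


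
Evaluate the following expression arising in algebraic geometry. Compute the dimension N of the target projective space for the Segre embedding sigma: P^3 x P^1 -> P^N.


The Segre embedding maps P^m x P^n into P^N via
all products of coordinates from each factor.
N = (m+1)(n+1) - 1
N = (3+1)(1+1) - 1
N = 4*2 - 1
N = 8 - 1 = 7

7


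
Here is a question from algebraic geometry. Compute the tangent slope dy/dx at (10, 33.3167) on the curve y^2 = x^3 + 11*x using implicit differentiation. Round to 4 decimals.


Using implicit differentiation of y^2 = x^3 + 11*x:
2y * dy/dx = 3x^2 + 11
dy/dx = (3x^2 + 11)/(2y)
Numerator: 3*10^2 + 11 = 311
Denominator: 2*33.3167 = 66.6334
dy/dx = 311/66.6334 = 4.6673

4.6673


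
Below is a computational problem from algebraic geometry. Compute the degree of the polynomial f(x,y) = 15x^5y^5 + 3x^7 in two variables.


Examine each term for its total degree (sum of exponents).
  Term '15x^5y^5' has total degree 5+5 = 10.
  Term '3x^7' has total degree 7+0 = 7.
The maximum total degree among all terms is 10.

10


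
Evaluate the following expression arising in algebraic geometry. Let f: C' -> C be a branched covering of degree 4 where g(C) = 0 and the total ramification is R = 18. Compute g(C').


Riemann-Hurwitz formula: 2g' - 2 = d(2g - 2) + R
Given: d = 4, g = 0, R = 18
2g' - 2 = 4*(2*0 - 2) + 18
2g' - 2 = 4*(-2) + 18
2g' - 2 = -8 + 18 = 10
2g' = 12
g' = 6

6


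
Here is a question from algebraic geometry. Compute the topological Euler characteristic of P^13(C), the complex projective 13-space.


The complex projective space P^13 has one cell in each even real dimension 0, 2, ..., 26.
The cohomology groups are H^{2k}(P^13) = Z for k = 0,...,13, and 0 otherwise.
Euler characteristic = sum of Betti numbers = 1 per even-dimensional cohomology group.
chi(P^13) = 13 + 1 = 14

14


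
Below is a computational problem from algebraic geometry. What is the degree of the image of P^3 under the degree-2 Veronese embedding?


The Veronese variety v_2(P^3) has degree d^r.
d^r = 2^3 = 8

8


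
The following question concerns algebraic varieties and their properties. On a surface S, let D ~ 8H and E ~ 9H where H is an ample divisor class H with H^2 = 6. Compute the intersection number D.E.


Using bilinearity of the intersection pairing on a surface S:
(aH).(bH) = ab * (H.H)
We have H^2 = 6.
D.E = (8H).(9H) = 8*9*6
= 72*6
= 432

432


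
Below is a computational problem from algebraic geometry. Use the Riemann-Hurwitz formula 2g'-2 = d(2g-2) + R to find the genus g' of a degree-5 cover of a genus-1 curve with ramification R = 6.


Riemann-Hurwitz formula: 2g' - 2 = d(2g - 2) + R
Given: d = 5, g = 1, R = 6
2g' - 2 = 5*(2*1 - 2) + 6
2g' - 2 = 5*0 + 6
2g' - 2 = 0 + 6 = 6
2g' = 8
g' = 4

4


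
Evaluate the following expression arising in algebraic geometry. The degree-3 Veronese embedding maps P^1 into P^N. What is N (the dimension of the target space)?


The Veronese embedding v_d: P^n -> P^N maps each point to all
degree-d monomials in n+1 homogeneous coordinates.
N = C(n+d, d) - 1
N = C(1+3, 3) - 1
N = C(4, 3) - 1
C(4, 3) = 4
N = 4 - 1 = 3

3


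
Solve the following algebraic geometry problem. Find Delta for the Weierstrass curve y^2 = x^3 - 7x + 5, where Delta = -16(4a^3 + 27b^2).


Compute each component:
4a^3 = 4*(-7)^3 = 4*(-343) = -1372
27b^2 = 27*5^2 = 27*25 = 675
4a^3 + 27b^2 = -1372 + 675 = -697
Delta = -16*(-697) = 11152

11152


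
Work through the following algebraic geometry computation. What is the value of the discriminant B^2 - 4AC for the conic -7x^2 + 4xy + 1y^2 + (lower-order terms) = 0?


The discriminant of a conic Ax^2 + Bxy + Cy^2 + ... = 0 is B^2 - 4AC.
B^2 = 4^2 = 16
4AC = 4*(-7)*1 = -28
Discriminant = 16 + 28 = 44

44


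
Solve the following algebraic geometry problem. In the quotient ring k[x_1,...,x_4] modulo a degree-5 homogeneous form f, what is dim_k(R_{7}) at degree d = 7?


For R = k[x_1,...,x_n]/(f) with f homogeneous of degree e:
The Hilbert series is (1 - t^e)/(1 - t)^n.
So h(d) = C(d+n-1, n-1) - C(d-e+n-1, n-1) for d >= e.
With n=4, e=5, d=7:
C(7+4-1, 4-1) = C(10, 3) = 120
C(7-5+4-1, 4-1) = C(5, 3) = 10
h(7) = 120 - 10 = 110

110


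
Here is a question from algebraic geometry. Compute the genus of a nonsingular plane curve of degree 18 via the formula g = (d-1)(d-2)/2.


Using the genus formula for smooth plane curves:
g = (d-1)(d-2)/2
g = (18-1)(18-2)/2
g = 17*16/2
g = 272/2 = 136

136


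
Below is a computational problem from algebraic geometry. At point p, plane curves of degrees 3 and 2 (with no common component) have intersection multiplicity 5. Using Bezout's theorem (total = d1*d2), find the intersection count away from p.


By Bezout's theorem, the total intersection number is d1 * d2.
Total = 3 * 2 = 6
Intersection multiplicity at p = 5
Remaining intersections = 6 - 5 = 1

1


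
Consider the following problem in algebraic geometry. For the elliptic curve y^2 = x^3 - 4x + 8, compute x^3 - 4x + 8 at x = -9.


Compute x^3 - 4x + 8 at x = -9:
x^3 = (-9)^3 = -729
(-4)*x = (-4)*(-9) = 36
Sum: -729 + 36 + 8 = -685

-685


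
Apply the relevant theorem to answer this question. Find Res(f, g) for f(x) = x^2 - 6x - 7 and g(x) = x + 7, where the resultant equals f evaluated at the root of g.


For Res(f, x - c), we evaluate f at x = c.
f(-7) = (-7)^2 - 6*(-7) - 7
= 49 + 42 - 7
= 91 - 7 = 84
Res(f, g) = 84

84


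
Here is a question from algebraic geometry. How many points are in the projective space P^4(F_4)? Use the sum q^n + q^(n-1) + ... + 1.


P^4(F_4) has (q^(n+1) - 1)/(q - 1) points.
= 4^4 + 4^3 + 4^2 + 4^1 + 4^0
= 256 + 64 + 16 + 4 + 1
= 341

341


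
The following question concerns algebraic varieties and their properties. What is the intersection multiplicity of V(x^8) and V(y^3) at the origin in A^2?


The intersection multiplicity of V(x^a) and V(y^b) at the origin is:
I(O; V(x^8), V(y^3)) = dim_k(k[x,y]/(x^8, y^3))
A basis for k[x,y]/(x^8, y^3) is the set of monomials x^i * y^j
where 0 <= i < 8 and 0 <= j < 3.
The number of such monomials is 8 * 3 = 24

24


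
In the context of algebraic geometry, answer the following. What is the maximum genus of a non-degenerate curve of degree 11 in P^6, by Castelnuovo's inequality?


Castelnuovo's bound: write d - 1 = m(r-1) + epsilon with 0 <= epsilon < r-1.
d - 1 = 11 - 1 = 10
r - 1 = 6 - 1 = 5
10 = 2*5 + 0, so m = 2, epsilon = 0
pi(d, r) = m(m-1)(r-1)/2 + m*epsilon
= 2*1*5/2 + 2*0
= 10/2 + 0
= 5 + 0 = 5

5


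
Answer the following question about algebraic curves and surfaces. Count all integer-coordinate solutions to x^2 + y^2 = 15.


Systematically check integer values of x where x^2 <= 15.
For each valid x, check if 15 - x^2 is a perfect square.
Total integer solutions found: 0

0


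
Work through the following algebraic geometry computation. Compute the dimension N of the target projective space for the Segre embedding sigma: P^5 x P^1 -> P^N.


The Segre embedding maps P^m x P^n into P^N via
all products of coordinates from each factor.
N = (m+1)(n+1) - 1
N = (5+1)(1+1) - 1
N = 6*2 - 1
N = 12 - 1 = 11

11


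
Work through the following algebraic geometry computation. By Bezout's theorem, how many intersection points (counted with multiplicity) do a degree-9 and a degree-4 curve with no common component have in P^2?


Bezout's theorem states the intersection count equals the product of degrees.
Intersection count = 9 * 4 = 36

36


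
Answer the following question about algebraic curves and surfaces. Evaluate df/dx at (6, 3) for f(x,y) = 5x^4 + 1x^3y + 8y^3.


df/dx = 4*5*x^3 + 3*1*x^2*y
At (6,3): 4*5*6^3 + 3*1*6^2*3
= 4320 + 324
= 4644

4644
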